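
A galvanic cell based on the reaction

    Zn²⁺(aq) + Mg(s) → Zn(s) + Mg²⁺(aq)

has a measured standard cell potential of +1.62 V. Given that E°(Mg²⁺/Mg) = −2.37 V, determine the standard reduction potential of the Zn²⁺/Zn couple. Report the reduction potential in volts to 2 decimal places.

In the reaction as written the Zn²⁺/Zn couple is reduced (cathode) and Mg²⁺/Mg is oxidized (anode), so E°cell = E°(Zn²⁺/Zn) − E°(Mg²⁺/Mg).
E°(Zn²⁺/Zn) = E°cell + E°(anode) = +1.62 + (−2.37) = −0.75 V.

−0.75 V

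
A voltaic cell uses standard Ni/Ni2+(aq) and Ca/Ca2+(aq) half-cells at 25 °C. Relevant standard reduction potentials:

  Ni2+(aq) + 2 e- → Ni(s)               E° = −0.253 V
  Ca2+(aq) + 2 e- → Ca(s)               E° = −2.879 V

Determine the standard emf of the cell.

Of the two couples in this cell, the one with the more positive reduction potential is reduced at the cathode: here that is Ni²⁺/Ni (−0.253 V); Ca²⁺/Ca (−2.879 V) is the anode.
E°cell = E°(cathode) − E°(anode) = −0.253 − (−2.879) = +2.626 V.

+2.626 V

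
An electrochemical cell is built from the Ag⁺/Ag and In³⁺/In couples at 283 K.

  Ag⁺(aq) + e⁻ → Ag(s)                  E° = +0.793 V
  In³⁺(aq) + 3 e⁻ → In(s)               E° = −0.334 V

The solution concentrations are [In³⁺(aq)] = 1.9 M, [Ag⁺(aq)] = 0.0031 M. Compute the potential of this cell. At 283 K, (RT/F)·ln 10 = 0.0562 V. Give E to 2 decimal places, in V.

+0.98 V

Since E°(Ag⁺/Ag) > E°(In³⁺/In), Ag⁺/Ag serves as the cathode.
E°cell = E°cat − E°an = +0.793 − (−0.334) = +1.127 V; n = 3.
The balanced reaction is 3 Ag⁺(aq) + In(s) → 3 Ag(s) + In³⁺(aq), so Q = [In³⁺(aq)] / [Ag⁺(aq)]^3 = 6.38×10^7 and log Q = 7.805.
E = E° − (0.0562/n)·log Q = +1.127 − (0.0562/3)(7.805) = +0.98 V.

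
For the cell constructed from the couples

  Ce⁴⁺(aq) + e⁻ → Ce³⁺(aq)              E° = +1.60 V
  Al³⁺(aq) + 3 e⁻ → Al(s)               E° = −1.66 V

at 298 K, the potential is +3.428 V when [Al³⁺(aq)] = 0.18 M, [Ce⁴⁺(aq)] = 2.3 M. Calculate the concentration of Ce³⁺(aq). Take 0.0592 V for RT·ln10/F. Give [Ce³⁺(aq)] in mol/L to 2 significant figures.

Ce⁴⁺/Ce³⁺ is the cathode (higher E°); E°cell = +1.60 − (−1.66) = +3.26 V with n = 3.
Since E = E° − (0.0592/n)·log Q, log Q = n(E° − E)/0.0592 = −8.514.
For 3 Ce⁴⁺(aq) + Al(s) → 3 Ce³⁺(aq) + Al³⁺(aq), the reaction quotient is Q = ([Ce³⁺(aq)]^3·[Al³⁺(aq)]) / [Ce⁴⁺(aq)]^3.
Substituting the known concentrations and solving, log [Ce³⁺(aq)] = −2.228 and [Ce³⁺(aq)] = 0.0059 M.

0.0059 M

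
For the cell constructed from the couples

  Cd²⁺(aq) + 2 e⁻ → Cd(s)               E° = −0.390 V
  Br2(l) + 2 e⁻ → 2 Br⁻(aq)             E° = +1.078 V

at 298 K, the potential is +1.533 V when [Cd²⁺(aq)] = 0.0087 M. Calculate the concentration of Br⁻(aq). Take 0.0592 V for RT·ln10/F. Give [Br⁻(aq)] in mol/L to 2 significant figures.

The Br₂/Br⁻ couple has the larger reduction potential, so it is the cathode: E°cell = +1.078 − (−0.390) = +1.468 V and n = 2.
Since E = E° − (0.0592/n)·log Q, log Q = n(E° − E)/0.0592 = −2.196.
Balancing electrons gives Br2(l) + Cd(s) → 2 Br⁻(aq) + Cd²⁺(aq); thus Q = [Br⁻(aq)]^2·[Cd²⁺(aq)].
Solving for the unknown gives log [Br⁻(aq)] = −0.068, so [Br⁻(aq)] ≈ 0.86 M.

0.86 M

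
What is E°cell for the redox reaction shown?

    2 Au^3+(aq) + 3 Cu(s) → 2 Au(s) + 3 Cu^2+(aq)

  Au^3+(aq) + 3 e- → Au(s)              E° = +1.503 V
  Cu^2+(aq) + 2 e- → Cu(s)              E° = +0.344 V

In the reaction as written, Au^3+(aq) is reduced (cathode) and Cu^2+(aq) is produced by oxidation at the anode.
E°cell = E°(cathode) − E°(anode) = +1.503 − (+0.344) = +1.159 V.

+1.159 V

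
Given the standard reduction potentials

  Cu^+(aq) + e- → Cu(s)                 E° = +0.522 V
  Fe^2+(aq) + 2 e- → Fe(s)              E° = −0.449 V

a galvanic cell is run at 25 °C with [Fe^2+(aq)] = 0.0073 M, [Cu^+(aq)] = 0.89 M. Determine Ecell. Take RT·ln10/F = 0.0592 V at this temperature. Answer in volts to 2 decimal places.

+1.03 V

Cu⁺/Cu is reduced (cathode, E° = +0.522 V) and Fe²⁺/Fe is oxidized (anode).
The standard potential is +0.522 − (−0.449) = +0.971 V and the balanced reaction transfers n = 2 electrons.
Balancing gives 2 Cu^+(aq) + Fe(s) → 2 Cu(s) + Fe^2+(aq); hence Q = [Fe^2+(aq)] / [Cu^+(aq)]^2 = 0.00922 (log Q = −2.035).
By the Nernst equation, E = +0.971 − (0.0592/2)·(−2.035) = +1.03 V.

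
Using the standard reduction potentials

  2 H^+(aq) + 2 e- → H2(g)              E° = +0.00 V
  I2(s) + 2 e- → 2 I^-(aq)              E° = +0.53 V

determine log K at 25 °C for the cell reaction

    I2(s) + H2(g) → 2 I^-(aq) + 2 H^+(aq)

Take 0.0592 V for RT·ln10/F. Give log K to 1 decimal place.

The I₂/I⁻ couple is reduced (cathode); E°cell = +0.53 − (+0.00) = +0.53 V with n = 2.
At equilibrium E = 0, so log K = nE°cell / 0.0592 = (2)(+0.53) / 0.0592 = 17.9.

log K = 17.9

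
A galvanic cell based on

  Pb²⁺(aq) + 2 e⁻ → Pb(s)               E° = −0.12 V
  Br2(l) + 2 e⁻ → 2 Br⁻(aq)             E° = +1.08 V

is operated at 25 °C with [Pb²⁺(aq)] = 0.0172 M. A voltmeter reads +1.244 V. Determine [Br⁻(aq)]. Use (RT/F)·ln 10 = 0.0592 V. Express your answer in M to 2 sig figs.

1.4 M

With Br₂/Br⁻ at the cathode and Pb²⁺/Pb at the anode, E°cell = +1.08 − (−0.12) = +1.20 V (n = 2).
Since E = E° − (0.0592/n)·log Q, log Q = n(E° − E)/0.0592 = −1.486.
For Br2(l) + Pb(s) → 2 Br⁻(aq) + Pb²⁺(aq), the reaction quotient is Q = [Br⁻(aq)]^2·[Pb²⁺(aq)].
Solving for the unknown gives log [Br⁻(aq)] = 0.139, so [Br⁻(aq)] ≈ 1.4 M.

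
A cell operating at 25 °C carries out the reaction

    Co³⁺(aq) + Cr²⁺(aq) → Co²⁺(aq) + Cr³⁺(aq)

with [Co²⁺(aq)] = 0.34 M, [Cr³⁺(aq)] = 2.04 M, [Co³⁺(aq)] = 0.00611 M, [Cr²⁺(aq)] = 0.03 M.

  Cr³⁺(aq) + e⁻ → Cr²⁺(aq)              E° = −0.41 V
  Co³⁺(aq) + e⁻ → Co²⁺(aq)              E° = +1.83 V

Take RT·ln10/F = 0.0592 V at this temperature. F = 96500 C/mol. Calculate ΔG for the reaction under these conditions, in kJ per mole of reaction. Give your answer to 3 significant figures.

The standard cell potential is +1.83 − (−0.41) = +2.24 V, with n = 1 electron in the balanced equation.
Here Q = ([Co²⁺(aq)]·[Cr³⁺(aq)]) / ([Co³⁺(aq)]·[Cr²⁺(aq)]) = 3.78×10^3 (log Q = 3.578), giving E = +2.24 − (0.0592/1)·(3.578) = +2.0282 V.
ΔG = −nFE = −(1)(96500)(+2.0282) J/mol = −196 kJ/mol.

−196 kJ/mol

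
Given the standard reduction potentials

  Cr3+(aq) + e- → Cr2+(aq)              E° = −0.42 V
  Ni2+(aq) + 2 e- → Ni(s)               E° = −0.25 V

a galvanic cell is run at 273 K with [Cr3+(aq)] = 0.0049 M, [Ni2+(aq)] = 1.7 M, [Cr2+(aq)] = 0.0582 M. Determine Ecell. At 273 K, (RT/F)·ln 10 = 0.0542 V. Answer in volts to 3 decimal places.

+0.234 V

Ni²⁺/Ni is reduced (cathode, E° = −0.25 V) and Cr³⁺/Cr²⁺ is oxidized (anode).
E°cell = E°cat − E°an = −0.25 − (−0.42) = +0.17 V; n = 2.
Balancing gives Ni2+(aq) + 2 Cr2+(aq) → Ni(s) + 2 Cr3+(aq); hence Q = [Cr3+(aq)]^2 / ([Ni2+(aq)]·[Cr2+(aq)]^2) = 0.00417 (log Q = −2.380).
By the Nernst equation, E = +0.17 − (0.0542/2)·(−2.380) = +0.234 V.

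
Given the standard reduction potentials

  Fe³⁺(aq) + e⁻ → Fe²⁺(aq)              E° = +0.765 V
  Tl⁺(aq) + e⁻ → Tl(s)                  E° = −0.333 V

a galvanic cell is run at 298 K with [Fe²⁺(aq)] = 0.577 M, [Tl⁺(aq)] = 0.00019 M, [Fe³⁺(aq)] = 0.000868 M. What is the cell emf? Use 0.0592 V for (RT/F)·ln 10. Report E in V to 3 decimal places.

Since E°(Fe³⁺/Fe²⁺) > E°(Tl⁺/Tl), Fe³⁺/Fe²⁺ serves as the cathode.
E°cell = E°cat − E°an = +0.765 − (−0.333) = +1.098 V; n = 1.
For the overall reaction Fe³⁺(aq) + Tl(s) → Fe²⁺(aq) + Tl⁺(aq), Q = ([Fe²⁺(aq)]·[Tl⁺(aq)]) / [Fe³⁺(aq)] = 0.126, giving log Q = −0.899.
E = E° − (0.0592/n)·log Q = +1.098 − (0.0592/1)(−0.899) = +1.151 V.

+1.151 V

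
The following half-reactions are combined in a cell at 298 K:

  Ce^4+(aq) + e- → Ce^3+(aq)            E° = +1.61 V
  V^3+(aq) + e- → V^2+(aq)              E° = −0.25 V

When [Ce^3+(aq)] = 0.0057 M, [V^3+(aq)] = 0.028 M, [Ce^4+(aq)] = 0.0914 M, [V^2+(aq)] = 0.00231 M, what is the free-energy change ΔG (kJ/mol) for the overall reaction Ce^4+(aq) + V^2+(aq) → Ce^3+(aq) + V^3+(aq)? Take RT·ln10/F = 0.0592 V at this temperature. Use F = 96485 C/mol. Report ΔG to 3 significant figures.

−180 kJ/mol

E°cell = +1.61 − (−0.25) = +1.86 V; the balanced reaction transfers n = 1 electron.
The reaction quotient is ([Ce^3+(aq)]·[V^3+(aq)]) / ([Ce^4+(aq)]·[V^2+(aq)]) = 0.756; by Nernst, E = +1.86 − (0.0592/1)(−0.122) = +1.8672 V.
ΔG = −nFE = −(1)(96485)(+1.8672) J/mol = −180 kJ/mol.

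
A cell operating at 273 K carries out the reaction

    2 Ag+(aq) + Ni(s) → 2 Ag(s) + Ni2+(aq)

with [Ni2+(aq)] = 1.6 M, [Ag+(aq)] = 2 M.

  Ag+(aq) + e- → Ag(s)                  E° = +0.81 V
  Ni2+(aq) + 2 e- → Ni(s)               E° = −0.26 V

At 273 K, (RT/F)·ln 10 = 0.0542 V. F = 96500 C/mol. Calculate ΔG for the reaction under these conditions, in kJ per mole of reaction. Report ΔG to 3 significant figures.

−209 kJ/mol

With Ag⁺/Ag reduced at the cathode, E°cell = +0.81 − (−0.26) = +1.07 V and n = 2.
Q = [Ni2+(aq)] / [Ag+(aq)]^2 = 0.4, so log Q = −0.398 and E = +1.07 − (0.0542/2)(−0.398) = +1.0808 V.
Then ΔG = −nFE = −2 × 96500 × +1.0808 J/mol = −209 kJ/mol.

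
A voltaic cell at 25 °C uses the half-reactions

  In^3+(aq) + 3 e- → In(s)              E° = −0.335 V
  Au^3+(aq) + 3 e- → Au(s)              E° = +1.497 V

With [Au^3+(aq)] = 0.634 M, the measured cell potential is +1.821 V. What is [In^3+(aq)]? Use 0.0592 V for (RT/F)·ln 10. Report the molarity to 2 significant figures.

With Au³⁺/Au at the cathode and In³⁺/In at the anode, E°cell = +1.497 − (−0.335) = +1.832 V (n = 3).
Rearranging E = E° − (0.0592/n)·log Q gives log Q = 3(+1.832 − (+1.821))/0.0592 = 0.557.
Balancing electrons gives Au^3+(aq) + In(s) → Au(s) + In^3+(aq); thus Q = [In^3+(aq)] / [Au^3+(aq)].
Substituting the known concentrations and solving, log [In^3+(aq)] = 0.359 and [In^3+(aq)] = 2.3 M.

2.3 M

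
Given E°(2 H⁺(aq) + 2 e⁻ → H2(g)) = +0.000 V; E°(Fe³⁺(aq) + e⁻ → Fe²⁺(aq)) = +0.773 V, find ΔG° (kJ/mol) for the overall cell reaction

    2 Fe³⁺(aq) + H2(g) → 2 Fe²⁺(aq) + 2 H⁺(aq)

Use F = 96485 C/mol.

−149 kJ/mol

In the reaction as written Fe³⁺(aq) is reduced, so the Fe³⁺/Fe²⁺ couple is the cathode and 2H⁺/H₂ is the anode.
E°cell = +0.773 − (+0.000) = +0.773 V; balancing electrons gives n = 2.
ΔG° = −nFE°cell = −(2)(96485)(+0.773) J/mol = −149 kJ/mol.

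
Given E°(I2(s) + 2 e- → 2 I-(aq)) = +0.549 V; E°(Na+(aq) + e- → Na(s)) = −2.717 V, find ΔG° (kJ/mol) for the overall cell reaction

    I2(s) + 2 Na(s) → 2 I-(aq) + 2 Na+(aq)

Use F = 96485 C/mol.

In the reaction as written I2(s) is reduced, so the I₂/I⁻ couple is the cathode and Na⁺/Na is the anode.
E°cell = +0.549 − (−2.717) = +3.266 V; balancing electrons gives n = 2.
ΔG° = −nFE°cell = −(2)(96485)(+3.266) J/mol = −630 kJ/mol.

−630 kJ/mol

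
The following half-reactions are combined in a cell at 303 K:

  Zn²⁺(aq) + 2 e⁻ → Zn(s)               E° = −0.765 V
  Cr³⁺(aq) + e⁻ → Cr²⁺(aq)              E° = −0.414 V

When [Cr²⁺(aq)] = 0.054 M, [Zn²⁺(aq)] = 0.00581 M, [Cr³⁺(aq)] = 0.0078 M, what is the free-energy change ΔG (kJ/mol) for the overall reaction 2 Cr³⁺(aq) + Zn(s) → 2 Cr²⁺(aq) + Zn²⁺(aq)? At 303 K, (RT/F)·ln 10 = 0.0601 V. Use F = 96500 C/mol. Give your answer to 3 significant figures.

−71.0 kJ/mol

The standard cell potential is −0.414 − (−0.765) = +0.351 V, with n = 2 electrons in the balanced equation.
The reaction quotient is ([Cr²⁺(aq)]^2·[Zn²⁺(aq)]) / [Cr³⁺(aq)]^2 = 0.278; by Nernst, E = +0.351 − (0.0601/2)(−0.555) = +0.3677 V.
Then ΔG = −nFE = −2 × 96500 × +0.3677 J/mol = −71.0 kJ/mol.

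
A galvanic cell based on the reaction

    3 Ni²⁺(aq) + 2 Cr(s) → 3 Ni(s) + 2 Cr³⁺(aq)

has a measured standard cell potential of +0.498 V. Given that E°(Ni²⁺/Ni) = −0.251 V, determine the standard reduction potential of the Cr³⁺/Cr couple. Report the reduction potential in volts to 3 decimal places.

−0.749 V

In the reaction as written the Ni²⁺/Ni couple is reduced (cathode) and Cr³⁺/Cr is oxidized (anode), so E°cell = E°(Ni²⁺/Ni) − E°(Cr³⁺/Cr).
E°(Cr³⁺/Cr) = E°(cathode) − E°cell = −0.251 − (+0.498) = −0.749 V.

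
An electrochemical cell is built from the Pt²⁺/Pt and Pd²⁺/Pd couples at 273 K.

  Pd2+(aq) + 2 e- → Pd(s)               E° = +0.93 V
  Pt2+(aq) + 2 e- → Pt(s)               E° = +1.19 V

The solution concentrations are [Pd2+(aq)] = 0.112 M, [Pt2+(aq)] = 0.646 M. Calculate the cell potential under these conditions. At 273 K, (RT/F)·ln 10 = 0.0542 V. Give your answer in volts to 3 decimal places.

+0.281 V

Since E°(Pt²⁺/Pt) > E°(Pd²⁺/Pd), Pt²⁺/Pt serves as the cathode.
E°cell = E°cat − E°an = +1.19 − (+0.93) = +0.26 V; n = 2.
Balancing gives Pt2+(aq) + Pd(s) → Pt(s) + Pd2+(aq); hence Q = [Pd2+(aq)] / [Pt2+(aq)] = 0.173 (log Q = −0.761).
Applying E = E° − (RT ln10/nF)·log Q gives +0.26 − (0.0542/2)(−0.761) = +0.281 V.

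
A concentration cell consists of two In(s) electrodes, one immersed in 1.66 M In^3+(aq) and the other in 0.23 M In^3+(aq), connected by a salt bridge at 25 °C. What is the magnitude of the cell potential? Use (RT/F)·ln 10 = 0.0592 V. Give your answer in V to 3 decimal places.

0.017 V

For a concentration cell E°cell = 0, since both electrodes use the same couple.
The compartment with the higher In^3+(aq) concentration (1.66 M) acts as the cathode; ions are reduced there and produced at the dilute (0.23 M) anode.
With n = 3, Ecell = −(0.0592/3)·log([dilute]/[conc]) = −(0.0592/3)·log(0.23/1.66) = +0.017 V.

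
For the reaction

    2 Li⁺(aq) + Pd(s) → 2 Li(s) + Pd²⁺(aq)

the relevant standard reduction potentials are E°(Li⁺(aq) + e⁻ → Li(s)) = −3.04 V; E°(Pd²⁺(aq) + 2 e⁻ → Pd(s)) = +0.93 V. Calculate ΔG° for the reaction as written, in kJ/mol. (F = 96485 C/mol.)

In the reaction as written Li⁺(aq) is reduced, so the Li⁺/Li couple is the cathode and Pd²⁺/Pd is the anode.
E°cell = −3.04 − (+0.93) = −3.97 V; balancing electrons gives n = 2.
ΔG° = −nFE°cell = −(2)(96485)(−3.97) J/mol = +766 kJ/mol.

+766 kJ/mol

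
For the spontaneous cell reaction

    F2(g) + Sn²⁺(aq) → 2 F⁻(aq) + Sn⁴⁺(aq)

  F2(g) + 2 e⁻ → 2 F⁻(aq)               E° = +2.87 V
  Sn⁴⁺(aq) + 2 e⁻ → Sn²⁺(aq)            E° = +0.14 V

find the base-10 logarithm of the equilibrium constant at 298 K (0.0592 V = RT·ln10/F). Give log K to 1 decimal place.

log K = 92.2

The F₂/F⁻ couple is reduced (cathode); E°cell = +2.87 − (+0.14) = +2.73 V with n = 2.
At equilibrium E = 0, so log K = nE°cell / 0.0592 = (2)(+2.73) / 0.0592 = 92.2.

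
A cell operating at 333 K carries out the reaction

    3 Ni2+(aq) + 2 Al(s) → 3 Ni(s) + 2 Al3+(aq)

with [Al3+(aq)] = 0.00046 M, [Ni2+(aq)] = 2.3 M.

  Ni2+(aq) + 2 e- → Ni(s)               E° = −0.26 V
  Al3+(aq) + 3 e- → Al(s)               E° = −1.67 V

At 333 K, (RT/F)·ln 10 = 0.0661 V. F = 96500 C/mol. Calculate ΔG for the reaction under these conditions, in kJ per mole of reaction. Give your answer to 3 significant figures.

−866 kJ/mol

With Ni²⁺/Ni reduced at the cathode, E°cell = −0.26 − (−1.67) = +1.41 V and n = 6.
Here Q = [Al3+(aq)]^2 / [Ni2+(aq)]^3 = 1.74×10^−8 (log Q = −7.760), giving E = +1.41 − (0.0661/6)·(−7.760) = +1.4955 V.
Finally ΔG = −nFE = −(6)(96500 C/mol)(+1.4955 V) = −866 kJ/mol.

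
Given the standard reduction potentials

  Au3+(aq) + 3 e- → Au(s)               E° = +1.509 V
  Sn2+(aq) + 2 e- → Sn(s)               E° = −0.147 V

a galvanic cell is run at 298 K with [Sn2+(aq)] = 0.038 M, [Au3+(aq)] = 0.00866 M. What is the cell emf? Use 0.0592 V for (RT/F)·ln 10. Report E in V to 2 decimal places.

The Au³⁺/Au couple has the more positive E°, so it is the cathode; Sn²⁺/Sn is the anode.
E°cell = E°cat − E°an = +1.509 − (−0.147) = +1.656 V; n = 6.
For the overall reaction 2 Au3+(aq) + 3 Sn(s) → 2 Au(s) + 3 Sn2+(aq), Q = [Sn2+(aq)]^3 / [Au3+(aq)]^2 = 0.732, giving log Q = −0.136.
Applying E = E° − (RT ln10/nF)·log Q gives +1.656 − (0.0592/6)(−0.136) = +1.66 V.

+1.66 V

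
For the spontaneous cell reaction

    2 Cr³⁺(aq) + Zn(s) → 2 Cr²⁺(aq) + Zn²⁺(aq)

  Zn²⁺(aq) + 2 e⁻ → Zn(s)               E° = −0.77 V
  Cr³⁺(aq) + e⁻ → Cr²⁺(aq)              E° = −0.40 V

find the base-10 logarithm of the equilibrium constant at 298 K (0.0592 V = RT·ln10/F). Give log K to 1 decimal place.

log K = 12.5

The Cr³⁺/Cr²⁺ couple is reduced (cathode); E°cell = −0.40 − (−0.77) = +0.37 V with n = 2.
At equilibrium E = 0, so log K = nE°cell / 0.0592 = (2)(+0.37) / 0.0592 = 12.5.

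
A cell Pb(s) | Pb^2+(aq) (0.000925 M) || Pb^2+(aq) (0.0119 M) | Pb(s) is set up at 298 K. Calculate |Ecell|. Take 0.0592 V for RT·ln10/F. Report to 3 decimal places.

For a concentration cell E°cell = 0, since both electrodes use the same couple.
The compartment with the higher Pb^2+(aq) concentration (0.0119 M) acts as the cathode; ions are reduced there and produced at the dilute (0.000925 M) anode.
With n = 2, Ecell = −(0.0592/2)·log([dilute]/[conc]) = −(0.0592/2)·log(0.000925/0.0119) = +0.033 V.

0.033 V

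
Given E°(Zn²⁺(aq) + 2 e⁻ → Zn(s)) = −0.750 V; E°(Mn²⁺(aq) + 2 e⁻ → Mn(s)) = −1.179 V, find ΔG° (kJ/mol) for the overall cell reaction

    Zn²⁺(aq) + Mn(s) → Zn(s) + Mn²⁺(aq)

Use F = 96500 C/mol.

−82.8 kJ/mol

In the reaction as written Zn²⁺(aq) is reduced, so the Zn²⁺/Zn couple is the cathode and Mn²⁺/Mn is the anode.
E°cell = −0.750 − (−1.179) = +0.429 V; balancing electrons gives n = 2.
ΔG° = −nFE°cell = −(2)(96500)(+0.429) J/mol = −82.8 kJ/mol.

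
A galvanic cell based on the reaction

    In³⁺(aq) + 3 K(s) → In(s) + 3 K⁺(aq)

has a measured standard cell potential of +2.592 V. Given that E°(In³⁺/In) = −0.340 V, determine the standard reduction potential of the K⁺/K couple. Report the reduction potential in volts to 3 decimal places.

−2.932 V

In the reaction as written the In³⁺/In couple is reduced (cathode) and K⁺/K is oxidized (anode), so E°cell = E°(In³⁺/In) − E°(K⁺/K).
E°(K⁺/K) = E°(cathode) − E°cell = −0.340 − (+2.592) = −2.932 V.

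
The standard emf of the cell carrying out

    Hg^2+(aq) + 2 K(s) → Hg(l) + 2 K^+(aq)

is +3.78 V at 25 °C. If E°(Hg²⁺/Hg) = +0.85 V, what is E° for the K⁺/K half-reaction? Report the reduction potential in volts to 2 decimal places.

−2.93 V

In the reaction as written the Hg²⁺/Hg couple is reduced (cathode) and K⁺/K is oxidized (anode), so E°cell = E°(Hg²⁺/Hg) − E°(K⁺/K).
E°(K⁺/K) = E°(cathode) − E°cell = +0.85 − (+3.78) = −2.93 V.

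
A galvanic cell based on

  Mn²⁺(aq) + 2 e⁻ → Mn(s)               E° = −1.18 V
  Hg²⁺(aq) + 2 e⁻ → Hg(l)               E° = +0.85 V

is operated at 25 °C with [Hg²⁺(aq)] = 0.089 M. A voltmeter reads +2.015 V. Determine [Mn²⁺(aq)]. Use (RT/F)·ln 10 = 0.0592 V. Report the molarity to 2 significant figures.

0.29 M

Hg²⁺/Hg is the cathode (higher E°); E°cell = +0.85 − (−1.18) = +2.03 V with n = 2.
Rearranging E = E° − (0.0592/n)·log Q gives log Q = 2(+2.03 − (+2.015))/0.0592 = 0.507.
For Hg²⁺(aq) + Mn(s) → Hg(l) + Mn²⁺(aq), the reaction quotient is Q = [Mn²⁺(aq)] / [Hg²⁺(aq)].
Solving for the unknown gives log [Mn²⁺(aq)] = −0.544, so [Mn²⁺(aq)] ≈ 0.29 M.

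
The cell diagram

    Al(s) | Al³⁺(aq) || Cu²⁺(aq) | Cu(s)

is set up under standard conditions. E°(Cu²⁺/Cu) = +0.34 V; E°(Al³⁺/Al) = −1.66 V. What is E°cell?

By convention the left-hand electrode in cell notation is the anode (oxidation) and the right-hand electrode is the cathode (reduction).
E°cell = E°(right) − E°(left) = +0.34 − (−1.66) = +2.00 V.

+2.00 V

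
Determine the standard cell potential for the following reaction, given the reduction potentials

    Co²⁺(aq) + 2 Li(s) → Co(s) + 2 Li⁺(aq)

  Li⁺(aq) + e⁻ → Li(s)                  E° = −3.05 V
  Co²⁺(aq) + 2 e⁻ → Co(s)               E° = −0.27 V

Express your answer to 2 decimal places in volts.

+2.78 V

In the reaction as written, Co²⁺(aq) is reduced (cathode) and Li⁺(aq) is produced by oxidation at the anode.
E°cell = E°(cathode) − E°(anode) = −0.27 − (−3.05) = +2.78 V.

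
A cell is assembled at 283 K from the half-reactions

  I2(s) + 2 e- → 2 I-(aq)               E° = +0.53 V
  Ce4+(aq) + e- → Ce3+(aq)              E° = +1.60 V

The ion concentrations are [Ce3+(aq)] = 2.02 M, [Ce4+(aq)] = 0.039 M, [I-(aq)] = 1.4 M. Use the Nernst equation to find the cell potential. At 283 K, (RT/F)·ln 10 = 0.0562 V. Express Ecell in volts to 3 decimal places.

+0.982 V

Ce⁴⁺/Ce³⁺ is reduced (cathode, E° = +1.60 V) and I₂/I⁻ is oxidized (anode).
E°cell = E°cat − E°an = +1.60 − (+0.53) = +1.07 V; n = 2.
Balancing gives 2 Ce4+(aq) + 2 I-(aq) → 2 Ce3+(aq) + I2(s); hence Q = [Ce3+(aq)]^2 / ([Ce4+(aq)]^2·[I-(aq)]^2) = 1.37×10^3 (log Q = 3.136).
E = E° − (0.0562/n)·log Q = +1.07 − (0.0562/2)(3.136) = +0.982 V.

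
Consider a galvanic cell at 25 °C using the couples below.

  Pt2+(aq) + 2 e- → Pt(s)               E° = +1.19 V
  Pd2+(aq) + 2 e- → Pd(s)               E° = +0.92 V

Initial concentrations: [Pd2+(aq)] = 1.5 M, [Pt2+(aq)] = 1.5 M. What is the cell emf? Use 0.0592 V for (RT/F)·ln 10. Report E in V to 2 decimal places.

The Pt²⁺/Pt couple has the more positive E°, so it is the cathode; Pd²⁺/Pd is the anode.
The standard potential is +1.19 − (+0.92) = +0.27 V and the balanced reaction transfers n = 2 electrons.
Balancing gives Pt2+(aq) + Pd(s) → Pt(s) + Pd2+(aq); hence Q = [Pd2+(aq)] / [Pt2+(aq)] = 1 (log Q = 0.000).
By the Nernst equation, E = +0.27 − (0.0592/2)·(0.000) = +0.27 V.

+0.27 V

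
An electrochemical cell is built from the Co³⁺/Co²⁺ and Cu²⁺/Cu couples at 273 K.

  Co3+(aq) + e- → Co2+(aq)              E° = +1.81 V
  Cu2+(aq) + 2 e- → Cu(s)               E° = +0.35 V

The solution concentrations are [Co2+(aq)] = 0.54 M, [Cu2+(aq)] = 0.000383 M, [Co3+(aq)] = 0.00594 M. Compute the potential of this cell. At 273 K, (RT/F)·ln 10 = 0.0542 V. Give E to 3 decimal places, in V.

Co³⁺/Co²⁺ is reduced (cathode, E° = +1.81 V) and Cu²⁺/Cu is oxidized (anode).
The standard potential is +1.81 − (+0.35) = +1.46 V and the balanced reaction transfers n = 2 electrons.
Balancing gives 2 Co3+(aq) + Cu(s) → 2 Co2+(aq) + Cu2+(aq); hence Q = ([Co2+(aq)]^2·[Cu2+(aq)]) / [Co3+(aq)]^2 = 3.17 (log Q = 0.500).
E = E° − (0.0542/n)·log Q = +1.46 − (0.0542/2)(0.500) = +1.446 V.

+1.446 V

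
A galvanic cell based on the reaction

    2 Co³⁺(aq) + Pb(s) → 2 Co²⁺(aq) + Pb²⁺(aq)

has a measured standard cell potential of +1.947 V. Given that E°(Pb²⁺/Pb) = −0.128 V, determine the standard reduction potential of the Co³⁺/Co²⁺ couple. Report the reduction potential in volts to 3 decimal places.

In the reaction as written the Co³⁺/Co²⁺ couple is reduced (cathode) and Pb²⁺/Pb is oxidized (anode), so E°cell = E°(Co³⁺/Co²⁺) − E°(Pb²⁺/Pb).
E°(Co³⁺/Co²⁺) = E°cell + E°(anode) = +1.947 + (−0.128) = +1.819 V.

+1.819 V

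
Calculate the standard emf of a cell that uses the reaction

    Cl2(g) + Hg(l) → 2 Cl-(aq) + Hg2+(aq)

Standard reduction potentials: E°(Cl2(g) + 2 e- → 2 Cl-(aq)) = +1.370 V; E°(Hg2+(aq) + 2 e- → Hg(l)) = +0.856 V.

Cl2(g) gains electrons, so the Cl₂/Cl⁻ couple is the cathode; the Hg²⁺/Hg couple is the anode.
E°cell = E°(cathode) − E°(anode) = +1.370 − (+0.856) = +0.514 V.
The positive value indicates the reaction is spontaneous as written.

+0.514 V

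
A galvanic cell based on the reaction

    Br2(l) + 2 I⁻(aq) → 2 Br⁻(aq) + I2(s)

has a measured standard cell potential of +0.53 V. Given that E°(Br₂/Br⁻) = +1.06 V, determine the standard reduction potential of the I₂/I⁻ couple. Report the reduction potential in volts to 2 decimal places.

In the reaction as written the Br₂/Br⁻ couple is reduced (cathode) and I₂/I⁻ is oxidized (anode), so E°cell = E°(Br₂/Br⁻) − E°(I₂/I⁻).
E°(I₂/I⁻) = E°(cathode) − E°cell = +1.06 − (+0.53) = +0.53 V.

+0.53 V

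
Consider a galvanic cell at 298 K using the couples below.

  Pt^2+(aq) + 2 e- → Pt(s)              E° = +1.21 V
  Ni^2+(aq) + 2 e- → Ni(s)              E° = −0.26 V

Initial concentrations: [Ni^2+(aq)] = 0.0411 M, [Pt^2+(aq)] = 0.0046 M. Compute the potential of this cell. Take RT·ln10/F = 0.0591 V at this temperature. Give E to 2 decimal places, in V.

+1.44 V

Since E°(Pt²⁺/Pt) > E°(Ni²⁺/Ni), Pt²⁺/Pt serves as the cathode.
E°cell = E°cat − E°an = +1.21 − (−0.26) = +1.47 V; n = 2.
Balancing gives Pt^2+(aq) + Ni(s) → Pt(s) + Ni^2+(aq); hence Q = [Ni^2+(aq)] / [Pt^2+(aq)] = 8.93 (log Q = 0.951).
Applying E = E° − (RT ln10/nF)·log Q gives +1.47 − (0.0591/2)(0.951) = +1.44 V.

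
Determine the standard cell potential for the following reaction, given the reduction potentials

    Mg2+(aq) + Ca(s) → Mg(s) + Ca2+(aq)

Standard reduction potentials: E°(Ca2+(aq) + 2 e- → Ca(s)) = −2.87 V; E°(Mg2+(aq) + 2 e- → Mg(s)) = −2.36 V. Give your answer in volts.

+0.51 V

In the reaction as written, Mg2+(aq) is reduced (cathode) and Ca2+(aq) is produced by oxidation at the anode.
E°cell = E°(cathode) − E°(anode) = −2.36 − (−2.87) = +0.51 V.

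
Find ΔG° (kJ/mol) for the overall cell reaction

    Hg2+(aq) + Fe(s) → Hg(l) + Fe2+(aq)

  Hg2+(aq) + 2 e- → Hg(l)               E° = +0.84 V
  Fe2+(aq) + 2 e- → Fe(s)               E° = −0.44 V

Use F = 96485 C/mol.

−247 kJ/mol

In the reaction as written Hg2+(aq) is reduced, so the Hg²⁺/Hg couple is the cathode and Fe²⁺/Fe is the anode.
E°cell = +0.84 − (−0.44) = +1.28 V; balancing electrons gives n = 2.
ΔG° = −nFE°cell = −(2)(96485)(+1.28) J/mol = −247 kJ/mol.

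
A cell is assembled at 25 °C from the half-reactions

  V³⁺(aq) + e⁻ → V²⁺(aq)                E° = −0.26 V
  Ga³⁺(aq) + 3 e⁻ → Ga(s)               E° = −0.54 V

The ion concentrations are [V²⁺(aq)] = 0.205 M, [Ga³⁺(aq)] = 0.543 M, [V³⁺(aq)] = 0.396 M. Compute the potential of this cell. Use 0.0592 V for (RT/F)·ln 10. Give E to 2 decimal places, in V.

+0.30 V

The V³⁺/V²⁺ couple has the more positive E°, so it is the cathode; Ga³⁺/Ga is the anode.
E°cell = −0.26 − (−0.54) = +0.28 V, with n = 3 electrons transferred.
The balanced reaction is 3 V³⁺(aq) + Ga(s) → 3 V²⁺(aq) + Ga³⁺(aq), so Q = ([V²⁺(aq)]^3·[Ga³⁺(aq)]) / [V³⁺(aq)]^3 = 0.0753 and log Q = −1.123.
E = E° − (0.0592/n)·log Q = +0.28 − (0.0592/3)(−1.123) = +0.30 V.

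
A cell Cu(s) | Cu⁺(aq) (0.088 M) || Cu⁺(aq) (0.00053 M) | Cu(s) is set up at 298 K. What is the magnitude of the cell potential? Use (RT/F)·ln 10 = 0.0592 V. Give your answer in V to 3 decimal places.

For a concentration cell E°cell = 0, since both electrodes use the same couple.
The compartment with the higher Cu⁺(aq) concentration (0.088 M) acts as the cathode; ions are reduced there and produced at the dilute (0.00053 M) anode.
With n = 1, Ecell = −(0.0592/1)·log([dilute]/[conc]) = −(0.0592/1)·log(0.00053/0.088) = +0.131 V.

0.131 V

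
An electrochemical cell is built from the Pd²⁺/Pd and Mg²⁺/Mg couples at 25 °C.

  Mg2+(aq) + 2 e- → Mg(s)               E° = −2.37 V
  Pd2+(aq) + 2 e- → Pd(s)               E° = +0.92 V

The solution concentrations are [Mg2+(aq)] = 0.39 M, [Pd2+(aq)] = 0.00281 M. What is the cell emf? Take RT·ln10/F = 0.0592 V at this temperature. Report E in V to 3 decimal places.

Since E°(Pd²⁺/Pd) > E°(Mg²⁺/Mg), Pd²⁺/Pd serves as the cathode.
E°cell = +0.92 − (−2.37) = +3.29 V, with n = 2 electrons transferred.
For the overall reaction Pd2+(aq) + Mg(s) → Pd(s) + Mg2+(aq), Q = [Mg2+(aq)] / [Pd2+(aq)] = 139, giving log Q = 2.142.
Applying E = E° − (RT ln10/nF)·log Q gives +3.29 − (0.0592/2)(2.142) = +3.227 V.

+3.227 V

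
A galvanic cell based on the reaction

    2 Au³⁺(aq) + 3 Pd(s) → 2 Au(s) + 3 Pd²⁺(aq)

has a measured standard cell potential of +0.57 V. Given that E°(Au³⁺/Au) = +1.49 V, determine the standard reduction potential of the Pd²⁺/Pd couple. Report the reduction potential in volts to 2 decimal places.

+0.92 V

In the reaction as written the Au³⁺/Au couple is reduced (cathode) and Pd²⁺/Pd is oxidized (anode), so E°cell = E°(Au³⁺/Au) − E°(Pd²⁺/Pd).
E°(Pd²⁺/Pd) = E°(cathode) − E°cell = +1.49 − (+0.57) = +0.92 V.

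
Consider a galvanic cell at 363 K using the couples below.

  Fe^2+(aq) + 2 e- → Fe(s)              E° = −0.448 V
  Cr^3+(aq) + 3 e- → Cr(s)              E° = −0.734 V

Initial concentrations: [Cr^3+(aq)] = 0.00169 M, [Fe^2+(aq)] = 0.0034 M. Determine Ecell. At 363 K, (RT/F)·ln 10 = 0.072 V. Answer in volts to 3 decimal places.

+0.264 V

Fe²⁺/Fe is reduced (cathode, E° = −0.448 V) and Cr³⁺/Cr is oxidized (anode).
E°cell = −0.448 − (−0.734) = +0.286 V, with n = 6 electrons transferred.
For the overall reaction 3 Fe^2+(aq) + 2 Cr(s) → 3 Fe(s) + 2 Cr^3+(aq), Q = [Cr^3+(aq)]^2 / [Fe^2+(aq)]^3 = 72.7, giving log Q = 1.861.
By the Nernst equation, E = +0.286 − (0.072/6)·(1.861) = +0.264 V.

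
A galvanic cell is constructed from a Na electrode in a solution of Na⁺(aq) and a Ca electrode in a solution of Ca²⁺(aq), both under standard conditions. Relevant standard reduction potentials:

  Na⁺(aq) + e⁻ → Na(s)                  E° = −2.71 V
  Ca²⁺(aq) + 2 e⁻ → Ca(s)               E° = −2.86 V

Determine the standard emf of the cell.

The Na⁺/Na couple has the higher E°, so Na ion is reduced (cathode) and Ca is oxidized (anode).
E°cell = E°(cathode) − E°(anode) = −2.71 − (−2.86) = +0.15 V.

+0.15 V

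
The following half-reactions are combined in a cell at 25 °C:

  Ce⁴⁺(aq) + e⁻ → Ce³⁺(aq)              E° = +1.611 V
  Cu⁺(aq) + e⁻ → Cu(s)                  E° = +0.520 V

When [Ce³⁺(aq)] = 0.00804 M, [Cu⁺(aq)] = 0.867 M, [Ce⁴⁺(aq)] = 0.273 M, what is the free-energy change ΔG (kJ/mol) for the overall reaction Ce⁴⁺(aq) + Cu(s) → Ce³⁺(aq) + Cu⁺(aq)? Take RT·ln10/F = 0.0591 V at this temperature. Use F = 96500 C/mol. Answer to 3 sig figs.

−114 kJ/mol

With Ce⁴⁺/Ce³⁺ reduced at the cathode, E°cell = +1.611 − (+0.520) = +1.091 V and n = 1.
The reaction quotient is ([Ce³⁺(aq)]·[Cu⁺(aq)]) / [Ce⁴⁺(aq)] = 0.0255; by Nernst, E = +1.091 − (0.0591/1)(−1.593) = +1.1851 V.
Finally ΔG = −nFE = −(1)(96500 C/mol)(+1.1851 V) = −114 kJ/mol.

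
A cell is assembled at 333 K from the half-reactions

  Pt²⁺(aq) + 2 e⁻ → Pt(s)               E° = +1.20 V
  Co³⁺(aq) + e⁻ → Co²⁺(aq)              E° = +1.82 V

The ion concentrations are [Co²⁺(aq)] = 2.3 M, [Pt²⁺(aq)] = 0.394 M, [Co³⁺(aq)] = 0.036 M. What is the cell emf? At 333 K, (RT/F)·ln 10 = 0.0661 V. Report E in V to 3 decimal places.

Since E°(Co³⁺/Co²⁺) > E°(Pt²⁺/Pt), Co³⁺/Co²⁺ serves as the cathode.
E°cell = E°cat − E°an = +1.82 − (+1.20) = +0.62 V; n = 2.
Balancing gives 2 Co³⁺(aq) + Pt(s) → 2 Co²⁺(aq) + Pt²⁺(aq); hence Q = ([Co²⁺(aq)]^2·[Pt²⁺(aq)]) / [Co³⁺(aq)]^2 = 1.61×10^3 (log Q = 3.206).
Applying E = E° − (RT ln10/nF)·log Q gives +0.62 − (0.0661/2)(3.206) = +0.514 V.

+0.514 V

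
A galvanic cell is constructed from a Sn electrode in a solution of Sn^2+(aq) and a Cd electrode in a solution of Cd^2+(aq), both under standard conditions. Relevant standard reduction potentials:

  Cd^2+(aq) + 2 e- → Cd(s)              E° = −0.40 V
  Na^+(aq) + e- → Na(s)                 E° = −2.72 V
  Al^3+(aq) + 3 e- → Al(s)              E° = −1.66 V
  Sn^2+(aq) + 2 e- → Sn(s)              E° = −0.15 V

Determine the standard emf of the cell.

Of the two couples in this cell, the one with the more positive reduction potential is reduced at the cathode: here that is Sn²⁺/Sn (−0.15 V); Cd²⁺/Cd (−0.40 V) is the anode.
E°cell = E°(cathode) − E°(anode) = −0.15 − (−0.40) = +0.25 V.

+0.25 V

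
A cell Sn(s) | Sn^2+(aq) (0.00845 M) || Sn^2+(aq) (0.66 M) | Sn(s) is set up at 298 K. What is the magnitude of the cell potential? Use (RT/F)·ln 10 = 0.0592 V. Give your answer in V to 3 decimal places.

0.056 V

For a concentration cell E°cell = 0, since both electrodes use the same couple.
The compartment with the higher Sn^2+(aq) concentration (0.66 M) acts as the cathode; ions are reduced there and produced at the dilute (0.00845 M) anode.
With n = 2, Ecell = −(0.0592/2)·log([dilute]/[conc]) = −(0.0592/2)·log(0.00845/0.66) = +0.056 V.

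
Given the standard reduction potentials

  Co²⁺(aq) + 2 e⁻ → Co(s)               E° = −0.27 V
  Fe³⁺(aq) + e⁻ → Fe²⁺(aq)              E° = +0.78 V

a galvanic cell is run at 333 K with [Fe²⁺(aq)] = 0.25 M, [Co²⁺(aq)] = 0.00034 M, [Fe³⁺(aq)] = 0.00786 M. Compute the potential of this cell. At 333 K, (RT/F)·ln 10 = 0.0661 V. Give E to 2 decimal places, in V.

Fe³⁺/Fe²⁺ is reduced (cathode, E° = +0.78 V) and Co²⁺/Co is oxidized (anode).
E°cell = E°cat − E°an = +0.78 − (−0.27) = +1.05 V; n = 2.
For the overall reaction 2 Fe³⁺(aq) + Co(s) → 2 Fe²⁺(aq) + Co²⁺(aq), Q = ([Fe²⁺(aq)]^2·[Co²⁺(aq)]) / [Fe³⁺(aq)]^2 = 0.344, giving log Q = −0.463.
Applying E = E° − (RT ln10/nF)·log Q gives +1.05 − (0.0661/2)(−0.463) = +1.07 V.

+1.07 V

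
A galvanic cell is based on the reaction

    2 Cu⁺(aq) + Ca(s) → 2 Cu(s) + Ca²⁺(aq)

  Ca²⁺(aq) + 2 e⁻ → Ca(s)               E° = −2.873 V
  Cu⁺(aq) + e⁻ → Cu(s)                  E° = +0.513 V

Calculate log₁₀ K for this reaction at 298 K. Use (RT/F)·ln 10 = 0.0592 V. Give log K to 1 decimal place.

log K = 114.4

The Cu⁺/Cu couple is reduced (cathode); E°cell = +0.513 − (−2.873) = +3.386 V with n = 2.
At equilibrium E = 0, so log K = nE°cell / 0.0592 = (2)(+3.386) / 0.0592 = 114.4.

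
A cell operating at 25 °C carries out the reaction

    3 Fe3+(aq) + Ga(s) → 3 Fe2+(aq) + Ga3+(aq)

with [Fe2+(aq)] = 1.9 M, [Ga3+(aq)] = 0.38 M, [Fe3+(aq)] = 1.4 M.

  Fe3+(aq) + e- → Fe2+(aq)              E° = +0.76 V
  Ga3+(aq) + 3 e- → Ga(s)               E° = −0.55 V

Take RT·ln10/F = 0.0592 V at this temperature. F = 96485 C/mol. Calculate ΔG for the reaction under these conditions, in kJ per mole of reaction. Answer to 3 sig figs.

E°cell = +0.76 − (−0.55) = +1.31 V; the balanced reaction transfers n = 3 electrons.
Q = ([Fe2+(aq)]^3·[Ga3+(aq)]) / [Fe3+(aq)]^3 = 0.95, so log Q = −0.022 and E = +1.31 − (0.0592/3)(−0.022) = +1.3104 V.
ΔG = −nFE = −(3)(96485)(+1.3104) J/mol = −379 kJ/mol.

−379 kJ/mol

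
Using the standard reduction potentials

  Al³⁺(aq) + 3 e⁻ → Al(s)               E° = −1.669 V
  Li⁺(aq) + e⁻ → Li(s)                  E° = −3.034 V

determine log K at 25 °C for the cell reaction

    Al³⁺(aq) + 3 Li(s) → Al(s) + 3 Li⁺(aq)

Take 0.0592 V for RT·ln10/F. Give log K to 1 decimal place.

log K = 69.2

The Al³⁺/Al couple is reduced (cathode); E°cell = −1.669 − (−3.034) = +1.365 V with n = 3.
At equilibrium E = 0, so log K = nE°cell / 0.0592 = (3)(+1.365) / 0.0592 = 69.2.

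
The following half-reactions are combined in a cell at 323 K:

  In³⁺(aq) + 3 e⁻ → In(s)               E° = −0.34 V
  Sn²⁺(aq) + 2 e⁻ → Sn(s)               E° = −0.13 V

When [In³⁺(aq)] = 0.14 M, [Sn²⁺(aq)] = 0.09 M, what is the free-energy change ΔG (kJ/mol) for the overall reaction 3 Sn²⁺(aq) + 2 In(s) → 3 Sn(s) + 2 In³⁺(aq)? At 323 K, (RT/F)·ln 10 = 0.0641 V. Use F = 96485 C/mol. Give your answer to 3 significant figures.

E°cell = −0.13 − (−0.34) = +0.21 V; the balanced reaction transfers n = 6 electrons.
Q = [In³⁺(aq)]^2 / [Sn²⁺(aq)]^3 = 26.9, so log Q = 1.430 and E = +0.21 − (0.0641/6)(1.430) = +0.1947 V.
Finally ΔG = −nFE = −(6)(96485 C/mol)(+0.1947 V) = −113 kJ/mol.

−113 kJ/mol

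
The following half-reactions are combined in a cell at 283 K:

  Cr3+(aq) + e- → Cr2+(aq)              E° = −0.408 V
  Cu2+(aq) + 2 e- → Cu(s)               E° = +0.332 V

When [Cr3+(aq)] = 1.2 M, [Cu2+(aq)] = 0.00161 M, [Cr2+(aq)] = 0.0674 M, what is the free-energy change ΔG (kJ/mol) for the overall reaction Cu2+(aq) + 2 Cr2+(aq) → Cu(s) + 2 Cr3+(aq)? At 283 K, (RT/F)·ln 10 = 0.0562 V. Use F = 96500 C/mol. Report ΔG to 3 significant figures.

−114 kJ/mol

The standard cell potential is +0.332 − (−0.408) = +0.740 V, with n = 2 electrons in the balanced equation.
Q = [Cr3+(aq)]^2 / ([Cu2+(aq)]·[Cr2+(aq)]^2) = 1.97×10^5, so log Q = 5.294 and E = +0.740 − (0.0562/2)(5.294) = +0.5912 V.
Then ΔG = −nFE = −2 × 96500 × +0.5912 J/mol = −114 kJ/mol.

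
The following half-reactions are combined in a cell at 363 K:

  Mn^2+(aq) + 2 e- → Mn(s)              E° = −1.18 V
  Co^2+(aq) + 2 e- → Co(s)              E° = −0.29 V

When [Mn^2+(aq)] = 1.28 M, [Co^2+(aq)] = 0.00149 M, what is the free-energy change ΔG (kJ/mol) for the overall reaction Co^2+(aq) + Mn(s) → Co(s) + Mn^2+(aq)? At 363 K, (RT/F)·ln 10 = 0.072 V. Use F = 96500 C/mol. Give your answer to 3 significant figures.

E°cell = −0.29 − (−1.18) = +0.89 V; the balanced reaction transfers n = 2 electrons.
Here Q = [Mn^2+(aq)] / [Co^2+(aq)] = 859 (log Q = 2.934), giving E = +0.89 − (0.072/2)·(2.934) = +0.7844 V.
Finally ΔG = −nFE = −(2)(96500 C/mol)(+0.7844 V) = −151 kJ/mol.

−151 kJ/mol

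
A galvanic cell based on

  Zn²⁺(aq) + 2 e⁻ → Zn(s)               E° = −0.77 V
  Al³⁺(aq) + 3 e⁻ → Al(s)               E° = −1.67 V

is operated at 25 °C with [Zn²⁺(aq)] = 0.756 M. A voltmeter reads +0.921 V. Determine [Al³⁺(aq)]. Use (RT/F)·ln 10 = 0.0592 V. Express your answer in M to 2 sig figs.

The Zn²⁺/Zn couple has the larger reduction potential, so it is the cathode: E°cell = −0.77 − (−1.67) = +0.90 V and n = 6.
Since E = E° − (0.0592/n)·log Q, log Q = n(E° − E)/0.0592 = −2.128.
The balanced reaction is 3 Zn²⁺(aq) + 2 Al(s) → 3 Zn(s) + 2 Al³⁺(aq), so Q = [Al³⁺(aq)]^2 / [Zn²⁺(aq)]^3.
Solving for the unknown gives log [Al³⁺(aq)] = −1.246, so [Al³⁺(aq)] ≈ 0.057 M.

0.057 M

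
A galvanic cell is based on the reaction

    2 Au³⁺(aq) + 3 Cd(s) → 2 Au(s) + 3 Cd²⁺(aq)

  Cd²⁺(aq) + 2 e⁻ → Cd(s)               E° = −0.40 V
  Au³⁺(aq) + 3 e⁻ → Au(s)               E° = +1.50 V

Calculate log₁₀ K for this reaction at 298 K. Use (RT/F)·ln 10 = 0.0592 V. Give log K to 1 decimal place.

The Au³⁺/Au couple is reduced (cathode); E°cell = +1.50 − (−0.40) = +1.90 V with n = 6.
At equilibrium E = 0, so log K = nE°cell / 0.0592 = (6)(+1.90) / 0.0592 = 192.6.

log K = 192.6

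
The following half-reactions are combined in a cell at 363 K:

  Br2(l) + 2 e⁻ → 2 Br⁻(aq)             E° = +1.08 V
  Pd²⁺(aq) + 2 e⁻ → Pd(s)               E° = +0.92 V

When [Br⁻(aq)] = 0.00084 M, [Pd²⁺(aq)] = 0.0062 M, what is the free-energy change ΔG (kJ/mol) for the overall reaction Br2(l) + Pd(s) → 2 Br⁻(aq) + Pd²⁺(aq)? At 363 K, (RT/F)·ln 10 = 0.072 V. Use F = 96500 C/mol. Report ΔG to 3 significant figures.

−89.0 kJ/mol

With Br₂/Br⁻ reduced at the cathode, E°cell = +1.08 − (+0.92) = +0.16 V and n = 2.
Q = [Br⁻(aq)]^2·[Pd²⁺(aq)] = 4.37×10^−9, so log Q = −8.359 and E = +0.16 − (0.072/2)(−8.359) = +0.4609 V.
Then ΔG = −nFE = −2 × 96500 × +0.4609 J/mol = −89.0 kJ/mol.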